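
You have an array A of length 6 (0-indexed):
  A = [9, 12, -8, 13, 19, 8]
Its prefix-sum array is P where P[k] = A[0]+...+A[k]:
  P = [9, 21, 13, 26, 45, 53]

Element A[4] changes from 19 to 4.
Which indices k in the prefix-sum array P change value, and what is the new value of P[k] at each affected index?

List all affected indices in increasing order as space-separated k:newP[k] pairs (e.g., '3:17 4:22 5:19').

Answer: 4:30 5:38

Derivation:
P[k] = A[0] + ... + A[k]
P[k] includes A[4] iff k >= 4
Affected indices: 4, 5, ..., 5; delta = -15
  P[4]: 45 + -15 = 30
  P[5]: 53 + -15 = 38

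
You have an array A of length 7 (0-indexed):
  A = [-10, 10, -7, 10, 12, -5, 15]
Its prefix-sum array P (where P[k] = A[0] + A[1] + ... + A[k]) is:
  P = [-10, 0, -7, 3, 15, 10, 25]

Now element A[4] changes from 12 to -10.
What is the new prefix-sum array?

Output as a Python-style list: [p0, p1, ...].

Answer: [-10, 0, -7, 3, -7, -12, 3]

Derivation:
Change: A[4] 12 -> -10, delta = -22
P[k] for k < 4: unchanged (A[4] not included)
P[k] for k >= 4: shift by delta = -22
  P[0] = -10 + 0 = -10
  P[1] = 0 + 0 = 0
  P[2] = -7 + 0 = -7
  P[3] = 3 + 0 = 3
  P[4] = 15 + -22 = -7
  P[5] = 10 + -22 = -12
  P[6] = 25 + -22 = 3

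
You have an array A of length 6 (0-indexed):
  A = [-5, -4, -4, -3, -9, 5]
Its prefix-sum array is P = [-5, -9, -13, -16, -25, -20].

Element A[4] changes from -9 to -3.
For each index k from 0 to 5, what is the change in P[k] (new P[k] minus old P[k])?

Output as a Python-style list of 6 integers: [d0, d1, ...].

Answer: [0, 0, 0, 0, 6, 6]

Derivation:
Element change: A[4] -9 -> -3, delta = 6
For k < 4: P[k] unchanged, delta_P[k] = 0
For k >= 4: P[k] shifts by exactly 6
Delta array: [0, 0, 0, 0, 6, 6]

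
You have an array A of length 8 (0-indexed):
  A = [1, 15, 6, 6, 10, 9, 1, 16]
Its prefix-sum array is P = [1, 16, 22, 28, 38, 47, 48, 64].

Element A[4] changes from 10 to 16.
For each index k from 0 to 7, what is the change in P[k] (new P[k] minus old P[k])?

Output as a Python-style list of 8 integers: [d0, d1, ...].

Element change: A[4] 10 -> 16, delta = 6
For k < 4: P[k] unchanged, delta_P[k] = 0
For k >= 4: P[k] shifts by exactly 6
Delta array: [0, 0, 0, 0, 6, 6, 6, 6]

Answer: [0, 0, 0, 0, 6, 6, 6, 6]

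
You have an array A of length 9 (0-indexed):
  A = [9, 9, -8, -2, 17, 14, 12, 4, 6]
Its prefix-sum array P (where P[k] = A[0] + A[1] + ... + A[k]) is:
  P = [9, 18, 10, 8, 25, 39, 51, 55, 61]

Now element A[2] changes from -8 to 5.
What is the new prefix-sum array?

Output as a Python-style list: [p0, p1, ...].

Answer: [9, 18, 23, 21, 38, 52, 64, 68, 74]

Derivation:
Change: A[2] -8 -> 5, delta = 13
P[k] for k < 2: unchanged (A[2] not included)
P[k] for k >= 2: shift by delta = 13
  P[0] = 9 + 0 = 9
  P[1] = 18 + 0 = 18
  P[2] = 10 + 13 = 23
  P[3] = 8 + 13 = 21
  P[4] = 25 + 13 = 38
  P[5] = 39 + 13 = 52
  P[6] = 51 + 13 = 64
  P[7] = 55 + 13 = 68
  P[8] = 61 + 13 = 74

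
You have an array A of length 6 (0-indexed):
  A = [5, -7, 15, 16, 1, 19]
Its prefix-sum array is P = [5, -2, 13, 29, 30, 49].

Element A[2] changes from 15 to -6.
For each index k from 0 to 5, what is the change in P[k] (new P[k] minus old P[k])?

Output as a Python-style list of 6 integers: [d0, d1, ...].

Answer: [0, 0, -21, -21, -21, -21]

Derivation:
Element change: A[2] 15 -> -6, delta = -21
For k < 2: P[k] unchanged, delta_P[k] = 0
For k >= 2: P[k] shifts by exactly -21
Delta array: [0, 0, -21, -21, -21, -21]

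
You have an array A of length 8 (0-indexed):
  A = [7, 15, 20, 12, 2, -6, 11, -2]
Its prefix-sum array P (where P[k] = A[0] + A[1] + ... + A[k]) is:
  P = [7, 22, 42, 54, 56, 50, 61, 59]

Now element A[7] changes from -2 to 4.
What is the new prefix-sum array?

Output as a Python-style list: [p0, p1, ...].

Answer: [7, 22, 42, 54, 56, 50, 61, 65]

Derivation:
Change: A[7] -2 -> 4, delta = 6
P[k] for k < 7: unchanged (A[7] not included)
P[k] for k >= 7: shift by delta = 6
  P[0] = 7 + 0 = 7
  P[1] = 22 + 0 = 22
  P[2] = 42 + 0 = 42
  P[3] = 54 + 0 = 54
  P[4] = 56 + 0 = 56
  P[5] = 50 + 0 = 50
  P[6] = 61 + 0 = 61
  P[7] = 59 + 6 = 65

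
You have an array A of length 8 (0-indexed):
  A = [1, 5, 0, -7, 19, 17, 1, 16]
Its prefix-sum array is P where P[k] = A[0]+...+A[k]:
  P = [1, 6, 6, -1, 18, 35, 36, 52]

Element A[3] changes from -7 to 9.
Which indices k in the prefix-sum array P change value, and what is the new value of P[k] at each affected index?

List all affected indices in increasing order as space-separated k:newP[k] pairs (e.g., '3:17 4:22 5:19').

P[k] = A[0] + ... + A[k]
P[k] includes A[3] iff k >= 3
Affected indices: 3, 4, ..., 7; delta = 16
  P[3]: -1 + 16 = 15
  P[4]: 18 + 16 = 34
  P[5]: 35 + 16 = 51
  P[6]: 36 + 16 = 52
  P[7]: 52 + 16 = 68

Answer: 3:15 4:34 5:51 6:52 7:68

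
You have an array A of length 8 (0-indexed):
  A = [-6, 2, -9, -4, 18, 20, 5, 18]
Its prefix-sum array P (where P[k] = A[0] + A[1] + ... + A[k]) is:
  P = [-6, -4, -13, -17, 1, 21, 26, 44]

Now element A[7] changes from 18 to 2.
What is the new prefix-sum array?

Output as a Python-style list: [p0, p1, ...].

Answer: [-6, -4, -13, -17, 1, 21, 26, 28]

Derivation:
Change: A[7] 18 -> 2, delta = -16
P[k] for k < 7: unchanged (A[7] not included)
P[k] for k >= 7: shift by delta = -16
  P[0] = -6 + 0 = -6
  P[1] = -4 + 0 = -4
  P[2] = -13 + 0 = -13
  P[3] = -17 + 0 = -17
  P[4] = 1 + 0 = 1
  P[5] = 21 + 0 = 21
  P[6] = 26 + 0 = 26
  P[7] = 44 + -16 = 28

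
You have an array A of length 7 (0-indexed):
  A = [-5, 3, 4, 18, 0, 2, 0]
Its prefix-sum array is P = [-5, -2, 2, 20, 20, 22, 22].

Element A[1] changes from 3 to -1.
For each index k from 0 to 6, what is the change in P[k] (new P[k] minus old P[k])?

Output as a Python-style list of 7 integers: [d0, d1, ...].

Element change: A[1] 3 -> -1, delta = -4
For k < 1: P[k] unchanged, delta_P[k] = 0
For k >= 1: P[k] shifts by exactly -4
Delta array: [0, -4, -4, -4, -4, -4, -4]

Answer: [0, -4, -4, -4, -4, -4, -4]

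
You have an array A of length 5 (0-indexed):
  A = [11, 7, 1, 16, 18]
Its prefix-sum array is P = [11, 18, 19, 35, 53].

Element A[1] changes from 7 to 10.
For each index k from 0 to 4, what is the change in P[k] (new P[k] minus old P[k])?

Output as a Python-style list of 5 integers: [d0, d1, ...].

Element change: A[1] 7 -> 10, delta = 3
For k < 1: P[k] unchanged, delta_P[k] = 0
For k >= 1: P[k] shifts by exactly 3
Delta array: [0, 3, 3, 3, 3]

Answer: [0, 3, 3, 3, 3]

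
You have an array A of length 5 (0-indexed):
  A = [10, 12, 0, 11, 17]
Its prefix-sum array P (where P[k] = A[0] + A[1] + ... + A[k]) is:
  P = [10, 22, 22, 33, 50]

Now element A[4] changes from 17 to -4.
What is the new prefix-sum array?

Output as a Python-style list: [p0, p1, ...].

Change: A[4] 17 -> -4, delta = -21
P[k] for k < 4: unchanged (A[4] not included)
P[k] for k >= 4: shift by delta = -21
  P[0] = 10 + 0 = 10
  P[1] = 22 + 0 = 22
  P[2] = 22 + 0 = 22
  P[3] = 33 + 0 = 33
  P[4] = 50 + -21 = 29

Answer: [10, 22, 22, 33, 29]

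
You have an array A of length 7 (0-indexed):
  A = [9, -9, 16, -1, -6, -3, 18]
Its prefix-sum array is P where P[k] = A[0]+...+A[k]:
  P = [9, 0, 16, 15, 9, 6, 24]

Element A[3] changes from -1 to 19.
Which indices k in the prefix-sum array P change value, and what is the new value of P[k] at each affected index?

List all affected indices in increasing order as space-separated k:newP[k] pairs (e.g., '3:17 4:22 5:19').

Answer: 3:35 4:29 5:26 6:44

Derivation:
P[k] = A[0] + ... + A[k]
P[k] includes A[3] iff k >= 3
Affected indices: 3, 4, ..., 6; delta = 20
  P[3]: 15 + 20 = 35
  P[4]: 9 + 20 = 29
  P[5]: 6 + 20 = 26
  P[6]: 24 + 20 = 44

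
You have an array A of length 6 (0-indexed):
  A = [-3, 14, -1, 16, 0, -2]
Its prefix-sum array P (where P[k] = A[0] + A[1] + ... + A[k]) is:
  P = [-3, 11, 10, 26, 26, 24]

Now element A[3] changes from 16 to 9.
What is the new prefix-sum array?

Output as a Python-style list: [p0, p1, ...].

Answer: [-3, 11, 10, 19, 19, 17]

Derivation:
Change: A[3] 16 -> 9, delta = -7
P[k] for k < 3: unchanged (A[3] not included)
P[k] for k >= 3: shift by delta = -7
  P[0] = -3 + 0 = -3
  P[1] = 11 + 0 = 11
  P[2] = 10 + 0 = 10
  P[3] = 26 + -7 = 19
  P[4] = 26 + -7 = 19
  P[5] = 24 + -7 = 17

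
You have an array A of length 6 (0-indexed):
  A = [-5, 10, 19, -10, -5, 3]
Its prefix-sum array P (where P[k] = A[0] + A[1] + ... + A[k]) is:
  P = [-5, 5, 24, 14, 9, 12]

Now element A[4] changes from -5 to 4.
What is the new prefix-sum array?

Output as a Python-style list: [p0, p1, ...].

Answer: [-5, 5, 24, 14, 18, 21]

Derivation:
Change: A[4] -5 -> 4, delta = 9
P[k] for k < 4: unchanged (A[4] not included)
P[k] for k >= 4: shift by delta = 9
  P[0] = -5 + 0 = -5
  P[1] = 5 + 0 = 5
  P[2] = 24 + 0 = 24
  P[3] = 14 + 0 = 14
  P[4] = 9 + 9 = 18
  P[5] = 12 + 9 = 21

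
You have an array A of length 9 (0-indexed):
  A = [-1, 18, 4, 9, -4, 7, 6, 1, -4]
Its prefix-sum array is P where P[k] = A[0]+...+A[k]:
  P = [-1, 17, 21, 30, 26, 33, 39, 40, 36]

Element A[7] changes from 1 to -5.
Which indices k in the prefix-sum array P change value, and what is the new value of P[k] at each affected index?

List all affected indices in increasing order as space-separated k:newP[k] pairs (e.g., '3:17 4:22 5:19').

P[k] = A[0] + ... + A[k]
P[k] includes A[7] iff k >= 7
Affected indices: 7, 8, ..., 8; delta = -6
  P[7]: 40 + -6 = 34
  P[8]: 36 + -6 = 30

Answer: 7:34 8:30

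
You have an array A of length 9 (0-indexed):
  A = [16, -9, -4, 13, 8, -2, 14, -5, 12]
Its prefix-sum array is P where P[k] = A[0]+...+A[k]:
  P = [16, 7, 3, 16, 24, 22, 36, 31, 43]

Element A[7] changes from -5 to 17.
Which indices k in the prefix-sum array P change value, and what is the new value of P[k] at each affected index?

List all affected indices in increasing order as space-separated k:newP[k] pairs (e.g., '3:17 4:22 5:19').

Answer: 7:53 8:65

Derivation:
P[k] = A[0] + ... + A[k]
P[k] includes A[7] iff k >= 7
Affected indices: 7, 8, ..., 8; delta = 22
  P[7]: 31 + 22 = 53
  P[8]: 43 + 22 = 65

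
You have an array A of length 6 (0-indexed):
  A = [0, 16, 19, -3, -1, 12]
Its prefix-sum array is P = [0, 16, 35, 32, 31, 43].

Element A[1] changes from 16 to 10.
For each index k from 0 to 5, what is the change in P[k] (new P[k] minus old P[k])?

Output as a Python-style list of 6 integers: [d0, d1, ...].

Answer: [0, -6, -6, -6, -6, -6]

Derivation:
Element change: A[1] 16 -> 10, delta = -6
For k < 1: P[k] unchanged, delta_P[k] = 0
For k >= 1: P[k] shifts by exactly -6
Delta array: [0, -6, -6, -6, -6, -6]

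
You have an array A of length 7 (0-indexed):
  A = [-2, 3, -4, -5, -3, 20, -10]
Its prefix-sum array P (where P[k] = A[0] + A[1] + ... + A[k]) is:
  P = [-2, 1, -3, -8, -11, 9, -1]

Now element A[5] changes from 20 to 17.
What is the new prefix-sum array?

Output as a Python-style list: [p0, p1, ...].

Answer: [-2, 1, -3, -8, -11, 6, -4]

Derivation:
Change: A[5] 20 -> 17, delta = -3
P[k] for k < 5: unchanged (A[5] not included)
P[k] for k >= 5: shift by delta = -3
  P[0] = -2 + 0 = -2
  P[1] = 1 + 0 = 1
  P[2] = -3 + 0 = -3
  P[3] = -8 + 0 = -8
  P[4] = -11 + 0 = -11
  P[5] = 9 + -3 = 6
  P[6] = -1 + -3 = -4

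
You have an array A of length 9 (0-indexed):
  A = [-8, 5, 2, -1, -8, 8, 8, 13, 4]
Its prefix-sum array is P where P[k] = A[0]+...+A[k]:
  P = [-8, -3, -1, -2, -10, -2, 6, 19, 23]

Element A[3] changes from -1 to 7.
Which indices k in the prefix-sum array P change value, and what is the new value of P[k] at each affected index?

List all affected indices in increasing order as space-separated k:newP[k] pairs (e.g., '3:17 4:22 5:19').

Answer: 3:6 4:-2 5:6 6:14 7:27 8:31

Derivation:
P[k] = A[0] + ... + A[k]
P[k] includes A[3] iff k >= 3
Affected indices: 3, 4, ..., 8; delta = 8
  P[3]: -2 + 8 = 6
  P[4]: -10 + 8 = -2
  P[5]: -2 + 8 = 6
  P[6]: 6 + 8 = 14
  P[7]: 19 + 8 = 27
  P[8]: 23 + 8 = 31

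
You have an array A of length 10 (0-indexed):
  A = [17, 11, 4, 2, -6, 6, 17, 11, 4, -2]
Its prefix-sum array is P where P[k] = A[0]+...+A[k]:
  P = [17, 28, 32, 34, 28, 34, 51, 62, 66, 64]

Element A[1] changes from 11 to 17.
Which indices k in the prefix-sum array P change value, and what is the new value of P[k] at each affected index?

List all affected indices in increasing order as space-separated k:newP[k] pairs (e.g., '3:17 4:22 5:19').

Answer: 1:34 2:38 3:40 4:34 5:40 6:57 7:68 8:72 9:70

Derivation:
P[k] = A[0] + ... + A[k]
P[k] includes A[1] iff k >= 1
Affected indices: 1, 2, ..., 9; delta = 6
  P[1]: 28 + 6 = 34
  P[2]: 32 + 6 = 38
  P[3]: 34 + 6 = 40
  P[4]: 28 + 6 = 34
  P[5]: 34 + 6 = 40
  P[6]: 51 + 6 = 57
  P[7]: 62 + 6 = 68
  P[8]: 66 + 6 = 72
  P[9]: 64 + 6 = 70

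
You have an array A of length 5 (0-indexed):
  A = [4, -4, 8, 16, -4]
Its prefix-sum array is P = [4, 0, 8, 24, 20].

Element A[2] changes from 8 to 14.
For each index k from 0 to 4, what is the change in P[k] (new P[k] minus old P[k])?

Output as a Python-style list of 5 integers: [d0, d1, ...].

Answer: [0, 0, 6, 6, 6]

Derivation:
Element change: A[2] 8 -> 14, delta = 6
For k < 2: P[k] unchanged, delta_P[k] = 0
For k >= 2: P[k] shifts by exactly 6
Delta array: [0, 0, 6, 6, 6]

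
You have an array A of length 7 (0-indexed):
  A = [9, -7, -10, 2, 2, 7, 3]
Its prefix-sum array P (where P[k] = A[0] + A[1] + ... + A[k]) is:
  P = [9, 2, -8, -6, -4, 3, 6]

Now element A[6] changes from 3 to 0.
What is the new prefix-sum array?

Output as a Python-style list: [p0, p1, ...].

Answer: [9, 2, -8, -6, -4, 3, 3]

Derivation:
Change: A[6] 3 -> 0, delta = -3
P[k] for k < 6: unchanged (A[6] not included)
P[k] for k >= 6: shift by delta = -3
  P[0] = 9 + 0 = 9
  P[1] = 2 + 0 = 2
  P[2] = -8 + 0 = -8
  P[3] = -6 + 0 = -6
  P[4] = -4 + 0 = -4
  P[5] = 3 + 0 = 3
  P[6] = 6 + -3 = 3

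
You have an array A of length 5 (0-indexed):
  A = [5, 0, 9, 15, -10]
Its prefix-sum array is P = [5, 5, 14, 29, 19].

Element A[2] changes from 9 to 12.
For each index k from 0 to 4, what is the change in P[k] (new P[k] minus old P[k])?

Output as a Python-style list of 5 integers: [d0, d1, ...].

Answer: [0, 0, 3, 3, 3]

Derivation:
Element change: A[2] 9 -> 12, delta = 3
For k < 2: P[k] unchanged, delta_P[k] = 0
For k >= 2: P[k] shifts by exactly 3
Delta array: [0, 0, 3, 3, 3]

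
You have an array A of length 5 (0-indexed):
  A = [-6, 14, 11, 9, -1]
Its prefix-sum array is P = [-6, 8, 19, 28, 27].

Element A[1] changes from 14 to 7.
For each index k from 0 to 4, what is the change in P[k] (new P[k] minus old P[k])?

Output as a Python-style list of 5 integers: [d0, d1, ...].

Element change: A[1] 14 -> 7, delta = -7
For k < 1: P[k] unchanged, delta_P[k] = 0
For k >= 1: P[k] shifts by exactly -7
Delta array: [0, -7, -7, -7, -7]

Answer: [0, -7, -7, -7, -7]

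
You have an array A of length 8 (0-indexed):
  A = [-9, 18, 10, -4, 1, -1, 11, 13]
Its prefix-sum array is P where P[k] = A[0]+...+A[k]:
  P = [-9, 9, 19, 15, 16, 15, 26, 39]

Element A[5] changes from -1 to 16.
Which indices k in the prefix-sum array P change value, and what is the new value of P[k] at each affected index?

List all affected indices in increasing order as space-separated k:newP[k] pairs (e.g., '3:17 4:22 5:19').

Answer: 5:32 6:43 7:56

Derivation:
P[k] = A[0] + ... + A[k]
P[k] includes A[5] iff k >= 5
Affected indices: 5, 6, ..., 7; delta = 17
  P[5]: 15 + 17 = 32
  P[6]: 26 + 17 = 43
  P[7]: 39 + 17 = 56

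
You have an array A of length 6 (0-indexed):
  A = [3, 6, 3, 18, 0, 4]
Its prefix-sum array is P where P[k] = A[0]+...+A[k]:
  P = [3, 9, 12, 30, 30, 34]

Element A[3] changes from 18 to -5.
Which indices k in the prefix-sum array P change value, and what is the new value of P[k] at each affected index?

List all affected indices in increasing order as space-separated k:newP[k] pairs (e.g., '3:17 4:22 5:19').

Answer: 3:7 4:7 5:11

Derivation:
P[k] = A[0] + ... + A[k]
P[k] includes A[3] iff k >= 3
Affected indices: 3, 4, ..., 5; delta = -23
  P[3]: 30 + -23 = 7
  P[4]: 30 + -23 = 7
  P[5]: 34 + -23 = 11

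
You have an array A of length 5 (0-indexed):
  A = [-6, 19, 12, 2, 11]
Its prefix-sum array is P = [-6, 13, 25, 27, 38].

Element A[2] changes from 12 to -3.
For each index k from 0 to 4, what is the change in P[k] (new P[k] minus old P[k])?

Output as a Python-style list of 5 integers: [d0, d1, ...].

Element change: A[2] 12 -> -3, delta = -15
For k < 2: P[k] unchanged, delta_P[k] = 0
For k >= 2: P[k] shifts by exactly -15
Delta array: [0, 0, -15, -15, -15]

Answer: [0, 0, -15, -15, -15]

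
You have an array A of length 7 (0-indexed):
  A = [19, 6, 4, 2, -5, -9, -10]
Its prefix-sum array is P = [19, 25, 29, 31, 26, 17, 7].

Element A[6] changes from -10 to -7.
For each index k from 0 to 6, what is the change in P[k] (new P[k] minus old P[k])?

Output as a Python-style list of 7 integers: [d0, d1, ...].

Element change: A[6] -10 -> -7, delta = 3
For k < 6: P[k] unchanged, delta_P[k] = 0
For k >= 6: P[k] shifts by exactly 3
Delta array: [0, 0, 0, 0, 0, 0, 3]

Answer: [0, 0, 0, 0, 0, 0, 3]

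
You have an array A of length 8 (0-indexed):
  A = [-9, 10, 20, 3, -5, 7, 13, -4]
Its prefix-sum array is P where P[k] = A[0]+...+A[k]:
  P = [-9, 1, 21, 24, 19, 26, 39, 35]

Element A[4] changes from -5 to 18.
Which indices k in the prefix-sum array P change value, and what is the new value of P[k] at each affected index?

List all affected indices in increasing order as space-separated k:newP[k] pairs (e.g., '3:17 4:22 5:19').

P[k] = A[0] + ... + A[k]
P[k] includes A[4] iff k >= 4
Affected indices: 4, 5, ..., 7; delta = 23
  P[4]: 19 + 23 = 42
  P[5]: 26 + 23 = 49
  P[6]: 39 + 23 = 62
  P[7]: 35 + 23 = 58

Answer: 4:42 5:49 6:62 7:58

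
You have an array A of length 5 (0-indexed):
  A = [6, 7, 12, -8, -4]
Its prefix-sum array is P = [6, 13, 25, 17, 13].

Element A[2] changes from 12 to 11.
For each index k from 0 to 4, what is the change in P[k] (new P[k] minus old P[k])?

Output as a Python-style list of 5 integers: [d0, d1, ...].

Element change: A[2] 12 -> 11, delta = -1
For k < 2: P[k] unchanged, delta_P[k] = 0
For k >= 2: P[k] shifts by exactly -1
Delta array: [0, 0, -1, -1, -1]

Answer: [0, 0, -1, -1, -1]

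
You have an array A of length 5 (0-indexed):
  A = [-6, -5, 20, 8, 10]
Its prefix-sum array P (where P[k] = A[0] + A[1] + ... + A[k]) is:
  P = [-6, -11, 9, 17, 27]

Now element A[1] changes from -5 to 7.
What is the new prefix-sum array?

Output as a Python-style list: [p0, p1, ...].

Answer: [-6, 1, 21, 29, 39]

Derivation:
Change: A[1] -5 -> 7, delta = 12
P[k] for k < 1: unchanged (A[1] not included)
P[k] for k >= 1: shift by delta = 12
  P[0] = -6 + 0 = -6
  P[1] = -11 + 12 = 1
  P[2] = 9 + 12 = 21
  P[3] = 17 + 12 = 29
  P[4] = 27 + 12 = 39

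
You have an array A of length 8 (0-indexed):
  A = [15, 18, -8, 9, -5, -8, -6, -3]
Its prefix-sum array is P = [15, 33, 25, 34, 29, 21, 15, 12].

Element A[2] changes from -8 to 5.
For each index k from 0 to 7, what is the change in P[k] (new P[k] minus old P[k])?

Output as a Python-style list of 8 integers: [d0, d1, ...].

Element change: A[2] -8 -> 5, delta = 13
For k < 2: P[k] unchanged, delta_P[k] = 0
For k >= 2: P[k] shifts by exactly 13
Delta array: [0, 0, 13, 13, 13, 13, 13, 13]

Answer: [0, 0, 13, 13, 13, 13, 13, 13]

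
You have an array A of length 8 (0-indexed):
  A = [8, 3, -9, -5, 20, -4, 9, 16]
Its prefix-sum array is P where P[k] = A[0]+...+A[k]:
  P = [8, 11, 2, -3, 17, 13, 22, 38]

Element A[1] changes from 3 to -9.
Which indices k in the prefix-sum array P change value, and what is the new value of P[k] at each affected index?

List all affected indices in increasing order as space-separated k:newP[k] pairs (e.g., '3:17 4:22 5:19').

Answer: 1:-1 2:-10 3:-15 4:5 5:1 6:10 7:26

Derivation:
P[k] = A[0] + ... + A[k]
P[k] includes A[1] iff k >= 1
Affected indices: 1, 2, ..., 7; delta = -12
  P[1]: 11 + -12 = -1
  P[2]: 2 + -12 = -10
  P[3]: -3 + -12 = -15
  P[4]: 17 + -12 = 5
  P[5]: 13 + -12 = 1
  P[6]: 22 + -12 = 10
  P[7]: 38 + -12 = 26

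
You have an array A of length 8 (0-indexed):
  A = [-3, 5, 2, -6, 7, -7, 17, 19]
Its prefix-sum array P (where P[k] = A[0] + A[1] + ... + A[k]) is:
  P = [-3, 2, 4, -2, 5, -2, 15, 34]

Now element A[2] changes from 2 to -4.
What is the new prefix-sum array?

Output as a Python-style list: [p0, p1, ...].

Answer: [-3, 2, -2, -8, -1, -8, 9, 28]

Derivation:
Change: A[2] 2 -> -4, delta = -6
P[k] for k < 2: unchanged (A[2] not included)
P[k] for k >= 2: shift by delta = -6
  P[0] = -3 + 0 = -3
  P[1] = 2 + 0 = 2
  P[2] = 4 + -6 = -2
  P[3] = -2 + -6 = -8
  P[4] = 5 + -6 = -1
  P[5] = -2 + -6 = -8
  P[6] = 15 + -6 = 9
  P[7] = 34 + -6 = 28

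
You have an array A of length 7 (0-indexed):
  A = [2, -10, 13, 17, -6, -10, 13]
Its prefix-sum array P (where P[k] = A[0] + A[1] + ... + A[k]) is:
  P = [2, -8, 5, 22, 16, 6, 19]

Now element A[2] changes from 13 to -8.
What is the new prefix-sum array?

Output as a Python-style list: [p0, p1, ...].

Change: A[2] 13 -> -8, delta = -21
P[k] for k < 2: unchanged (A[2] not included)
P[k] for k >= 2: shift by delta = -21
  P[0] = 2 + 0 = 2
  P[1] = -8 + 0 = -8
  P[2] = 5 + -21 = -16
  P[3] = 22 + -21 = 1
  P[4] = 16 + -21 = -5
  P[5] = 6 + -21 = -15
  P[6] = 19 + -21 = -2

Answer: [2, -8, -16, 1, -5, -15, -2]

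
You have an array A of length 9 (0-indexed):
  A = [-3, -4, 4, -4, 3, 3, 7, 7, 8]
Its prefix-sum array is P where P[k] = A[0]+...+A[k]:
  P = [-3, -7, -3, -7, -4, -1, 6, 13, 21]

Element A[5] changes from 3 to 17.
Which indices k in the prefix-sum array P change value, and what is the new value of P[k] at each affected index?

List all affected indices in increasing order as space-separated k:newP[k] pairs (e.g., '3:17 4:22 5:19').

Answer: 5:13 6:20 7:27 8:35

Derivation:
P[k] = A[0] + ... + A[k]
P[k] includes A[5] iff k >= 5
Affected indices: 5, 6, ..., 8; delta = 14
  P[5]: -1 + 14 = 13
  P[6]: 6 + 14 = 20
  P[7]: 13 + 14 = 27
  P[8]: 21 + 14 = 35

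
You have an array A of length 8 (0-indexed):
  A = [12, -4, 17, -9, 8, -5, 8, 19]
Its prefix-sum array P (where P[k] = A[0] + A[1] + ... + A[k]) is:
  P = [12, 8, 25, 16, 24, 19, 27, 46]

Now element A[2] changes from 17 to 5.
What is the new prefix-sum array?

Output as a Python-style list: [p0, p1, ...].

Change: A[2] 17 -> 5, delta = -12
P[k] for k < 2: unchanged (A[2] not included)
P[k] for k >= 2: shift by delta = -12
  P[0] = 12 + 0 = 12
  P[1] = 8 + 0 = 8
  P[2] = 25 + -12 = 13
  P[3] = 16 + -12 = 4
  P[4] = 24 + -12 = 12
  P[5] = 19 + -12 = 7
  P[6] = 27 + -12 = 15
  P[7] = 46 + -12 = 34

Answer: [12, 8, 13, 4, 12, 7, 15, 34]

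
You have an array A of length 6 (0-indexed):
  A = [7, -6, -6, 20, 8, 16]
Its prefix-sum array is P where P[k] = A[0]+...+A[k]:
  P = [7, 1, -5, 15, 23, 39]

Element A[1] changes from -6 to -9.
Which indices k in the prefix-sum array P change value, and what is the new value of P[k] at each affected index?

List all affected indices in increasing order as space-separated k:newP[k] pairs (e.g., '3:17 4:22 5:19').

P[k] = A[0] + ... + A[k]
P[k] includes A[1] iff k >= 1
Affected indices: 1, 2, ..., 5; delta = -3
  P[1]: 1 + -3 = -2
  P[2]: -5 + -3 = -8
  P[3]: 15 + -3 = 12
  P[4]: 23 + -3 = 20
  P[5]: 39 + -3 = 36

Answer: 1:-2 2:-8 3:12 4:20 5:36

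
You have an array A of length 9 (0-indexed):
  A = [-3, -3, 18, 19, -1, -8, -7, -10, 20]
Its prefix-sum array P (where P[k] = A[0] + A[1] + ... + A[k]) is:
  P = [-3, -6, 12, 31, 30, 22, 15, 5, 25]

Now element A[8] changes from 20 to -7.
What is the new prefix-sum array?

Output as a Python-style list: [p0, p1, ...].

Answer: [-3, -6, 12, 31, 30, 22, 15, 5, -2]

Derivation:
Change: A[8] 20 -> -7, delta = -27
P[k] for k < 8: unchanged (A[8] not included)
P[k] for k >= 8: shift by delta = -27
  P[0] = -3 + 0 = -3
  P[1] = -6 + 0 = -6
  P[2] = 12 + 0 = 12
  P[3] = 31 + 0 = 31
  P[4] = 30 + 0 = 30
  P[5] = 22 + 0 = 22
  P[6] = 15 + 0 = 15
  P[7] = 5 + 0 = 5
  P[8] = 25 + -27 = -2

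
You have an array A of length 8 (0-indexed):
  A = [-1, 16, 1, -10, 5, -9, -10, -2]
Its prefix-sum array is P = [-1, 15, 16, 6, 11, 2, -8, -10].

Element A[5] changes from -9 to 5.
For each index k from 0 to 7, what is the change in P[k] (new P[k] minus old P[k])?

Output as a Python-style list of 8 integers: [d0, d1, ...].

Answer: [0, 0, 0, 0, 0, 14, 14, 14]

Derivation:
Element change: A[5] -9 -> 5, delta = 14
For k < 5: P[k] unchanged, delta_P[k] = 0
For k >= 5: P[k] shifts by exactly 14
Delta array: [0, 0, 0, 0, 0, 14, 14, 14]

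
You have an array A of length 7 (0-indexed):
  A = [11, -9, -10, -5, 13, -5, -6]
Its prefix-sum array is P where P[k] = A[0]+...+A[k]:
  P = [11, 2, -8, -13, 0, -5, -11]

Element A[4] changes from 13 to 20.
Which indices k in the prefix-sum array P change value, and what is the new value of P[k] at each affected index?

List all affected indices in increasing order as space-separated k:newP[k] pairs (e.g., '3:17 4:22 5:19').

Answer: 4:7 5:2 6:-4

Derivation:
P[k] = A[0] + ... + A[k]
P[k] includes A[4] iff k >= 4
Affected indices: 4, 5, ..., 6; delta = 7
  P[4]: 0 + 7 = 7
  P[5]: -5 + 7 = 2
  P[6]: -11 + 7 = -4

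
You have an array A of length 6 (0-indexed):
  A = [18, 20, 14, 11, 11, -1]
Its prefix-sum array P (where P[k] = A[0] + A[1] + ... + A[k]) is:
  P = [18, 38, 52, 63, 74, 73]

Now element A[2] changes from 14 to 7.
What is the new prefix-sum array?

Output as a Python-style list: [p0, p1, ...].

Answer: [18, 38, 45, 56, 67, 66]

Derivation:
Change: A[2] 14 -> 7, delta = -7
P[k] for k < 2: unchanged (A[2] not included)
P[k] for k >= 2: shift by delta = -7
  P[0] = 18 + 0 = 18
  P[1] = 38 + 0 = 38
  P[2] = 52 + -7 = 45
  P[3] = 63 + -7 = 56
  P[4] = 74 + -7 = 67
  P[5] = 73 + -7 = 66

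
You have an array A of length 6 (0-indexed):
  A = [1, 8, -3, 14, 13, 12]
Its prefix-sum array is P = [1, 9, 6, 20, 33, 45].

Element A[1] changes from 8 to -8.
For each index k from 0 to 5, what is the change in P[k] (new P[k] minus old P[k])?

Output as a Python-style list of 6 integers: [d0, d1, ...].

Answer: [0, -16, -16, -16, -16, -16]

Derivation:
Element change: A[1] 8 -> -8, delta = -16
For k < 1: P[k] unchanged, delta_P[k] = 0
For k >= 1: P[k] shifts by exactly -16
Delta array: [0, -16, -16, -16, -16, -16]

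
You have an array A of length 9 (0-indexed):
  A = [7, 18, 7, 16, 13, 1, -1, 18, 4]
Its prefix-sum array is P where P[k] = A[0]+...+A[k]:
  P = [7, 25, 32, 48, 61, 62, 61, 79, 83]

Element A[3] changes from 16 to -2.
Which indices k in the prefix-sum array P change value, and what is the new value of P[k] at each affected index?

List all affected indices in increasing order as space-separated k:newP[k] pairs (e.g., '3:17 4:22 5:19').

P[k] = A[0] + ... + A[k]
P[k] includes A[3] iff k >= 3
Affected indices: 3, 4, ..., 8; delta = -18
  P[3]: 48 + -18 = 30
  P[4]: 61 + -18 = 43
  P[5]: 62 + -18 = 44
  P[6]: 61 + -18 = 43
  P[7]: 79 + -18 = 61
  P[8]: 83 + -18 = 65

Answer: 3:30 4:43 5:44 6:43 7:61 8:65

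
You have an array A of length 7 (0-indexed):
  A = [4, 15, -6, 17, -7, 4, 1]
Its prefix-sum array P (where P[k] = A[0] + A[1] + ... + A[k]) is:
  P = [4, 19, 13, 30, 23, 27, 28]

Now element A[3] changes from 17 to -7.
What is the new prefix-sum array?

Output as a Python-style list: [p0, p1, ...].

Change: A[3] 17 -> -7, delta = -24
P[k] for k < 3: unchanged (A[3] not included)
P[k] for k >= 3: shift by delta = -24
  P[0] = 4 + 0 = 4
  P[1] = 19 + 0 = 19
  P[2] = 13 + 0 = 13
  P[3] = 30 + -24 = 6
  P[4] = 23 + -24 = -1
  P[5] = 27 + -24 = 3
  P[6] = 28 + -24 = 4

Answer: [4, 19, 13, 6, -1, 3, 4]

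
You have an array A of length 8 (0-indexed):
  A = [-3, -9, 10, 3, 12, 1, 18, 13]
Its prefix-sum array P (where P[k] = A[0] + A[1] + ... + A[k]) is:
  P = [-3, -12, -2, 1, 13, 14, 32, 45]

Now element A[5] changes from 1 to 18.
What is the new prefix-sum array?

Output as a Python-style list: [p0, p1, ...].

Answer: [-3, -12, -2, 1, 13, 31, 49, 62]

Derivation:
Change: A[5] 1 -> 18, delta = 17
P[k] for k < 5: unchanged (A[5] not included)
P[k] for k >= 5: shift by delta = 17
  P[0] = -3 + 0 = -3
  P[1] = -12 + 0 = -12
  P[2] = -2 + 0 = -2
  P[3] = 1 + 0 = 1
  P[4] = 13 + 0 = 13
  P[5] = 14 + 17 = 31
  P[6] = 32 + 17 = 49
  P[7] = 45 + 17 = 62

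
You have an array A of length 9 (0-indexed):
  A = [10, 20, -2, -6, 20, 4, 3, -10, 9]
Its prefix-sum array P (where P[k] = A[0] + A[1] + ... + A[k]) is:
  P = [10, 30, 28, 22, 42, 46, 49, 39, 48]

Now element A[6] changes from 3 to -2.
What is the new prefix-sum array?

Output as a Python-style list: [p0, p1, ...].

Change: A[6] 3 -> -2, delta = -5
P[k] for k < 6: unchanged (A[6] not included)
P[k] for k >= 6: shift by delta = -5
  P[0] = 10 + 0 = 10
  P[1] = 30 + 0 = 30
  P[2] = 28 + 0 = 28
  P[3] = 22 + 0 = 22
  P[4] = 42 + 0 = 42
  P[5] = 46 + 0 = 46
  P[6] = 49 + -5 = 44
  P[7] = 39 + -5 = 34
  P[8] = 48 + -5 = 43

Answer: [10, 30, 28, 22, 42, 46, 44, 34, 43]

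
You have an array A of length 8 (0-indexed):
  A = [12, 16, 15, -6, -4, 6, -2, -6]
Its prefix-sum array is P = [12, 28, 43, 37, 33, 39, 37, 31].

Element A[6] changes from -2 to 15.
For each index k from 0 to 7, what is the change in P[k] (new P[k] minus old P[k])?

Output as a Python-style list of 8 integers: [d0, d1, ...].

Element change: A[6] -2 -> 15, delta = 17
For k < 6: P[k] unchanged, delta_P[k] = 0
For k >= 6: P[k] shifts by exactly 17
Delta array: [0, 0, 0, 0, 0, 0, 17, 17]

Answer: [0, 0, 0, 0, 0, 0, 17, 17]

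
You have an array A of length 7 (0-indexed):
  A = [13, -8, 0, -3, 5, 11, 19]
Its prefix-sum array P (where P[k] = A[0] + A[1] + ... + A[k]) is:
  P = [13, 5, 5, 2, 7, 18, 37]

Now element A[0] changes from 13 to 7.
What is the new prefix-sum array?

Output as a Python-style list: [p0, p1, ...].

Change: A[0] 13 -> 7, delta = -6
P[k] for k < 0: unchanged (A[0] not included)
P[k] for k >= 0: shift by delta = -6
  P[0] = 13 + -6 = 7
  P[1] = 5 + -6 = -1
  P[2] = 5 + -6 = -1
  P[3] = 2 + -6 = -4
  P[4] = 7 + -6 = 1
  P[5] = 18 + -6 = 12
  P[6] = 37 + -6 = 31

Answer: [7, -1, -1, -4, 1, 12, 31]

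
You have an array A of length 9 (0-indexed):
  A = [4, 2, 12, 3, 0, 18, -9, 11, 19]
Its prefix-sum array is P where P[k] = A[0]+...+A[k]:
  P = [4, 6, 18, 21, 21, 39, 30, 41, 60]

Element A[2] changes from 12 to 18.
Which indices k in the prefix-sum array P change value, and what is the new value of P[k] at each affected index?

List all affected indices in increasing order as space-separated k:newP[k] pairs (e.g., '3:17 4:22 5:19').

P[k] = A[0] + ... + A[k]
P[k] includes A[2] iff k >= 2
Affected indices: 2, 3, ..., 8; delta = 6
  P[2]: 18 + 6 = 24
  P[3]: 21 + 6 = 27
  P[4]: 21 + 6 = 27
  P[5]: 39 + 6 = 45
  P[6]: 30 + 6 = 36
  P[7]: 41 + 6 = 47
  P[8]: 60 + 6 = 66

Answer: 2:24 3:27 4:27 5:45 6:36 7:47 8:66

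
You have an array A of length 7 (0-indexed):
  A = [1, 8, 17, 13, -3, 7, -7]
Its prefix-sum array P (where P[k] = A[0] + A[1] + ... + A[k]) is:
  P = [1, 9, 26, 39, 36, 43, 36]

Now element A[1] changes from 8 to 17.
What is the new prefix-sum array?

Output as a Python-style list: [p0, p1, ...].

Answer: [1, 18, 35, 48, 45, 52, 45]

Derivation:
Change: A[1] 8 -> 17, delta = 9
P[k] for k < 1: unchanged (A[1] not included)
P[k] for k >= 1: shift by delta = 9
  P[0] = 1 + 0 = 1
  P[1] = 9 + 9 = 18
  P[2] = 26 + 9 = 35
  P[3] = 39 + 9 = 48
  P[4] = 36 + 9 = 45
  P[5] = 43 + 9 = 52
  P[6] = 36 + 9 = 45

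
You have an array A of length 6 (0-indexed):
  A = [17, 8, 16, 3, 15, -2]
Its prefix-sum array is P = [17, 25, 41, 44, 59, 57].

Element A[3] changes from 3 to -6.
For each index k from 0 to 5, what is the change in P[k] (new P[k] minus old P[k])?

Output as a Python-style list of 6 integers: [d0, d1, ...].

Element change: A[3] 3 -> -6, delta = -9
For k < 3: P[k] unchanged, delta_P[k] = 0
For k >= 3: P[k] shifts by exactly -9
Delta array: [0, 0, 0, -9, -9, -9]

Answer: [0, 0, 0, -9, -9, -9]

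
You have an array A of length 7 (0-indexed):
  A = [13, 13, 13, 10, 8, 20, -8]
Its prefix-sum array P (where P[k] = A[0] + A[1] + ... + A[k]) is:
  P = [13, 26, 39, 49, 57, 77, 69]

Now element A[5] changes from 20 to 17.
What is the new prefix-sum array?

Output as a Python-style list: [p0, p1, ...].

Change: A[5] 20 -> 17, delta = -3
P[k] for k < 5: unchanged (A[5] not included)
P[k] for k >= 5: shift by delta = -3
  P[0] = 13 + 0 = 13
  P[1] = 26 + 0 = 26
  P[2] = 39 + 0 = 39
  P[3] = 49 + 0 = 49
  P[4] = 57 + 0 = 57
  P[5] = 77 + -3 = 74
  P[6] = 69 + -3 = 66

Answer: [13, 26, 39, 49, 57, 74, 66]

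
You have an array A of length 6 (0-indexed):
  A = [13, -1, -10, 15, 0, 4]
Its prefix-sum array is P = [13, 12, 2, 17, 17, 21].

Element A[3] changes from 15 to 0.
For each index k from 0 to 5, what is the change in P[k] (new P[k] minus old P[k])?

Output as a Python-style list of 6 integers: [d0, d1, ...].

Answer: [0, 0, 0, -15, -15, -15]

Derivation:
Element change: A[3] 15 -> 0, delta = -15
For k < 3: P[k] unchanged, delta_P[k] = 0
For k >= 3: P[k] shifts by exactly -15
Delta array: [0, 0, 0, -15, -15, -15]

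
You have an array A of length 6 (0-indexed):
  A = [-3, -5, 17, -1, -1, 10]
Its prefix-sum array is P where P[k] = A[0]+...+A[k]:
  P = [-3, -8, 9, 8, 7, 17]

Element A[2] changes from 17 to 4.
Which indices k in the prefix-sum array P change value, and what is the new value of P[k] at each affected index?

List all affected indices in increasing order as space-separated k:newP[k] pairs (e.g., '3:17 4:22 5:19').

Answer: 2:-4 3:-5 4:-6 5:4

Derivation:
P[k] = A[0] + ... + A[k]
P[k] includes A[2] iff k >= 2
Affected indices: 2, 3, ..., 5; delta = -13
  P[2]: 9 + -13 = -4
  P[3]: 8 + -13 = -5
  P[4]: 7 + -13 = -6
  P[5]: 17 + -13 = 4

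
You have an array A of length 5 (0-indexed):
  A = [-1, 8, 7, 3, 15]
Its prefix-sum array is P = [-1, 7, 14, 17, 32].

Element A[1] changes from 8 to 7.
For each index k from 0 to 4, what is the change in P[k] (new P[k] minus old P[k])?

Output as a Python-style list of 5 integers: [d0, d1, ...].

Element change: A[1] 8 -> 7, delta = -1
For k < 1: P[k] unchanged, delta_P[k] = 0
For k >= 1: P[k] shifts by exactly -1
Delta array: [0, -1, -1, -1, -1]

Answer: [0, -1, -1, -1, -1]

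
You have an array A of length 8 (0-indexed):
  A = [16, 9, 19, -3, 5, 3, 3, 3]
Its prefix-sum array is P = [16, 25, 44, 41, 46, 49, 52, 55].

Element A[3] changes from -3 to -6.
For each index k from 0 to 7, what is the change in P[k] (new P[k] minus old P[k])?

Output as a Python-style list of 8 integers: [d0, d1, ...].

Answer: [0, 0, 0, -3, -3, -3, -3, -3]

Derivation:
Element change: A[3] -3 -> -6, delta = -3
For k < 3: P[k] unchanged, delta_P[k] = 0
For k >= 3: P[k] shifts by exactly -3
Delta array: [0, 0, 0, -3, -3, -3, -3, -3]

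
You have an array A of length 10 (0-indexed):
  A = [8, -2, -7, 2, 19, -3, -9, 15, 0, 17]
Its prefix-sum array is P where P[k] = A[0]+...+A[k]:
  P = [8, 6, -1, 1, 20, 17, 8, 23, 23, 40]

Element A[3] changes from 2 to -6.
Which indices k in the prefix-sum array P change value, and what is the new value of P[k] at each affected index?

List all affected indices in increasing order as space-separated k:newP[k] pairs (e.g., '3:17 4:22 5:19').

P[k] = A[0] + ... + A[k]
P[k] includes A[3] iff k >= 3
Affected indices: 3, 4, ..., 9; delta = -8
  P[3]: 1 + -8 = -7
  P[4]: 20 + -8 = 12
  P[5]: 17 + -8 = 9
  P[6]: 8 + -8 = 0
  P[7]: 23 + -8 = 15
  P[8]: 23 + -8 = 15
  P[9]: 40 + -8 = 32

Answer: 3:-7 4:12 5:9 6:0 7:15 8:15 9:32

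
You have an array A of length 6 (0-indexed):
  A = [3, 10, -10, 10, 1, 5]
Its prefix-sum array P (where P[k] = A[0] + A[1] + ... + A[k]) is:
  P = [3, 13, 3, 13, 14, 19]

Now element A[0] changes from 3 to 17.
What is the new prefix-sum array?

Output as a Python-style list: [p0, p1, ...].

Answer: [17, 27, 17, 27, 28, 33]

Derivation:
Change: A[0] 3 -> 17, delta = 14
P[k] for k < 0: unchanged (A[0] not included)
P[k] for k >= 0: shift by delta = 14
  P[0] = 3 + 14 = 17
  P[1] = 13 + 14 = 27
  P[2] = 3 + 14 = 17
  P[3] = 13 + 14 = 27
  P[4] = 14 + 14 = 28
  P[5] = 19 + 14 = 33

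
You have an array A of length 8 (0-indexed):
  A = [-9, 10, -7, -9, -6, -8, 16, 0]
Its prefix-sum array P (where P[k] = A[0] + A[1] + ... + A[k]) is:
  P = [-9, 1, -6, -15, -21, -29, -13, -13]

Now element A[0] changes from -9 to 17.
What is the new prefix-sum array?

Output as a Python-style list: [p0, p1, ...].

Change: A[0] -9 -> 17, delta = 26
P[k] for k < 0: unchanged (A[0] not included)
P[k] for k >= 0: shift by delta = 26
  P[0] = -9 + 26 = 17
  P[1] = 1 + 26 = 27
  P[2] = -6 + 26 = 20
  P[3] = -15 + 26 = 11
  P[4] = -21 + 26 = 5
  P[5] = -29 + 26 = -3
  P[6] = -13 + 26 = 13
  P[7] = -13 + 26 = 13

Answer: [17, 27, 20, 11, 5, -3, 13, 13]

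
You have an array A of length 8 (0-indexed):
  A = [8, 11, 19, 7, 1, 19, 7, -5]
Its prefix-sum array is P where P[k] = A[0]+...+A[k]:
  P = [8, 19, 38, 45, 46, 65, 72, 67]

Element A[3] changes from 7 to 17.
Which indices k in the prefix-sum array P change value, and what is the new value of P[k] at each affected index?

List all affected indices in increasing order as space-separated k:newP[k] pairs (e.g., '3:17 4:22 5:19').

Answer: 3:55 4:56 5:75 6:82 7:77

Derivation:
P[k] = A[0] + ... + A[k]
P[k] includes A[3] iff k >= 3
Affected indices: 3, 4, ..., 7; delta = 10
  P[3]: 45 + 10 = 55
  P[4]: 46 + 10 = 56
  P[5]: 65 + 10 = 75
  P[6]: 72 + 10 = 82
  P[7]: 67 + 10 = 77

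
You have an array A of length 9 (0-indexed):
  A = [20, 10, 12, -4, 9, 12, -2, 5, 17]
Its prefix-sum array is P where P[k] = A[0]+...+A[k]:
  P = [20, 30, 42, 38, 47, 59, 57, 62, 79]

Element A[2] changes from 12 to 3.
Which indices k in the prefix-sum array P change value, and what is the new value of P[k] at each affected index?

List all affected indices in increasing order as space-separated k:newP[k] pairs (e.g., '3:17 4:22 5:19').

Answer: 2:33 3:29 4:38 5:50 6:48 7:53 8:70

Derivation:
P[k] = A[0] + ... + A[k]
P[k] includes A[2] iff k >= 2
Affected indices: 2, 3, ..., 8; delta = -9
  P[2]: 42 + -9 = 33
  P[3]: 38 + -9 = 29
  P[4]: 47 + -9 = 38
  P[5]: 59 + -9 = 50
  P[6]: 57 + -9 = 48
  P[7]: 62 + -9 = 53
  P[8]: 79 + -9 = 70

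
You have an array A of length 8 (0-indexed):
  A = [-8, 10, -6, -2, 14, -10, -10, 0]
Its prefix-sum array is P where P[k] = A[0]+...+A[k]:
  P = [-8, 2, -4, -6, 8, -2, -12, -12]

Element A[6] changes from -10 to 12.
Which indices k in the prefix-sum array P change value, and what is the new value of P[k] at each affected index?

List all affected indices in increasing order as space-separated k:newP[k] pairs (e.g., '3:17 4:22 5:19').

P[k] = A[0] + ... + A[k]
P[k] includes A[6] iff k >= 6
Affected indices: 6, 7, ..., 7; delta = 22
  P[6]: -12 + 22 = 10
  P[7]: -12 + 22 = 10

Answer: 6:10 7:10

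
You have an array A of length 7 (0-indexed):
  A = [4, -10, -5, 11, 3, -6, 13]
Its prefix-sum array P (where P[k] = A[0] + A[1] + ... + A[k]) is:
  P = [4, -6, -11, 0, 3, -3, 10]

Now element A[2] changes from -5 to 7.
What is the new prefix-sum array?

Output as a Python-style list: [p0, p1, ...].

Change: A[2] -5 -> 7, delta = 12
P[k] for k < 2: unchanged (A[2] not included)
P[k] for k >= 2: shift by delta = 12
  P[0] = 4 + 0 = 4
  P[1] = -6 + 0 = -6
  P[2] = -11 + 12 = 1
  P[3] = 0 + 12 = 12
  P[4] = 3 + 12 = 15
  P[5] = -3 + 12 = 9
  P[6] = 10 + 12 = 22

Answer: [4, -6, 1, 12, 15, 9, 22]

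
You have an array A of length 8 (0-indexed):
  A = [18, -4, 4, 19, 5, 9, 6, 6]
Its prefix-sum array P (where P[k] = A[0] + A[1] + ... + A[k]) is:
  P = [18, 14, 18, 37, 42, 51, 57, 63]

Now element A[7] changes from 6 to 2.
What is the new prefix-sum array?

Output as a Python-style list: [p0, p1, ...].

Answer: [18, 14, 18, 37, 42, 51, 57, 59]

Derivation:
Change: A[7] 6 -> 2, delta = -4
P[k] for k < 7: unchanged (A[7] not included)
P[k] for k >= 7: shift by delta = -4
  P[0] = 18 + 0 = 18
  P[1] = 14 + 0 = 14
  P[2] = 18 + 0 = 18
  P[3] = 37 + 0 = 37
  P[4] = 42 + 0 = 42
  P[5] = 51 + 0 = 51
  P[6] = 57 + 0 = 57
  P[7] = 63 + -4 = 59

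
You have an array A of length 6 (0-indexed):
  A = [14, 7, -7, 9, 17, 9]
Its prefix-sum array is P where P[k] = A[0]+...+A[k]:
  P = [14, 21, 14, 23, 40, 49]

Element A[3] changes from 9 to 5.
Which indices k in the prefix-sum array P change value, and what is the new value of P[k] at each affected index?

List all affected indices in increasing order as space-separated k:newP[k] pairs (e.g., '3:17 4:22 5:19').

P[k] = A[0] + ... + A[k]
P[k] includes A[3] iff k >= 3
Affected indices: 3, 4, ..., 5; delta = -4
  P[3]: 23 + -4 = 19
  P[4]: 40 + -4 = 36
  P[5]: 49 + -4 = 45

Answer: 3:19 4:36 5:45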